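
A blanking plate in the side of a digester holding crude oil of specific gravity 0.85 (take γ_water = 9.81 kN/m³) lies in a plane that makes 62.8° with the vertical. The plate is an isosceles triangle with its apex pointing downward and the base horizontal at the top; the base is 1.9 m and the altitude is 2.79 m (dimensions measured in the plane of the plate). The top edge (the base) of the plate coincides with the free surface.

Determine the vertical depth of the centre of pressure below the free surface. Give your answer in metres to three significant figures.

h_p = 0.638 m

γ = 0.85 × 9.81 = 8.3385 kN/m³.
The plate makes 62.8° with the vertical, i.e. θ = 90° − 62.8° = 27.2° to the horizontal. Measuring y along the incline from the free-surface line, vertical depth h = y·sinθ with sinθ = 0.457098.
With the apex down, the centroid sits h/3 = 2.79/3 = 0.93 m below the base (the top edge), so y_c = 0.93 m and h_c = 0.93 × 0.457098 = 0.425101 m.
A = ½ × 1.9 × 2.79 = 2.6505 m².
Resultant F = γ·h_c·A = 8.3385 × 0.425101 × 2.6505 = 9.39524 kN.
I_c = b·h³/36 = 1.9 × 2.79³/36 = 1.14621 m⁴.
Centre of pressure: y_p = y_c + I_c/(y_c·A) = 0.93 + 1.14621/(0.93 × 2.6505) = 0.93 + 0.465001 = 1.395 m along the plane.
Vertically, h_p = y_p·sinθ = 1.395 × 0.457098 = 0.637652 m.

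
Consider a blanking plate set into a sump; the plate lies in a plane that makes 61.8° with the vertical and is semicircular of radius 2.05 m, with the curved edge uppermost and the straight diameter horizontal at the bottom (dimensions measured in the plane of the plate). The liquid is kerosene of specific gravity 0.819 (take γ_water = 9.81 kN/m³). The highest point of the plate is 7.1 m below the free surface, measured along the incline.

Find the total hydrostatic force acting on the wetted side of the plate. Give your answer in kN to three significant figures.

F ≈ 208 kN

γ = 0.819 × 9.81 = 8.03439 kN/m³.
The plate makes 61.8° with the vertical, i.e. θ = 90° − 61.8° = 28.2° to the horizontal. Measuring y along the incline from the free-surface line, vertical depth h = y·sinθ with sinθ = 0.472551.
The centroid lies 4r/(3π) = 0.870047 m above the diameter, so r − 4r/(3π) = 2.05 − 0.870047 = 1.17995 m below the topmost point, so y_c = 7.1 + 1.17995 = 8.27995 m and h_c = 8.27995 × 0.472551 = 3.9127 m.
A = πr²/2 = π × 2.05²/2 = 6.60127 m².
Resultant F = γ·h_c·A = 8.03439 × 3.9127 × 6.60127 = 207.519 kN.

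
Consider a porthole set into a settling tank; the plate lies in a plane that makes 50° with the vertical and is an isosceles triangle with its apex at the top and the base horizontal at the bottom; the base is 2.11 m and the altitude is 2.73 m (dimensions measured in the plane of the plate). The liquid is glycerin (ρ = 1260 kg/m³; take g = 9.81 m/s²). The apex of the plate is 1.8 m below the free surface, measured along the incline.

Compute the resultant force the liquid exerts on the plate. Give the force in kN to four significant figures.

γ = ρg = 1260 × 9.81 / 1000 = 12.3606 kN/m³.
The plate makes 50° with the vertical, i.e. θ = 90° − 50° = 40° to the horizontal. Measuring y along the incline from the free-surface line, vertical depth h = y·sinθ with sinθ = 0.642788.
With the apex up, the centroid sits 2h/3 = 2 × 2.73/3 = 1.82 m below the apex, so y_c = 1.8 + 1.82 = 3.62 m and h_c = 3.62 × 0.642788 = 2.32689 m.
A = ½ × 2.11 × 2.73 = 2.88015 m².
Resultant F = γ·h_c·A = 12.3606 × 2.32689 × 2.88015 = 82.8382 kN.

F ≈ 82.84 kN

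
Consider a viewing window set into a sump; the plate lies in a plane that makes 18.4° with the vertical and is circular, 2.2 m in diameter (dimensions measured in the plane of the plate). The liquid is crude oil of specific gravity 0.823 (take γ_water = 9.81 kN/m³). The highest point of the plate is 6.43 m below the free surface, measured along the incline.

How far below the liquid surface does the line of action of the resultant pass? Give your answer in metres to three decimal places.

γ = 0.823 × 9.81 = 8.07363 kN/m³.
The plate makes 18.4° with the vertical, i.e. θ = 90° − 18.4° = 71.6° to the horizontal. Measuring y along the incline from the free-surface line, vertical depth h = y·sinθ with sinθ = 0.948876.
The centroid is at the centre, 1.1 m below the top of the plate, so y_c = 6.43 + 1.1 = 7.53 m and h_c = 7.53 × 0.948876 = 7.14504 m.
A = π(1.1)² = 3.80133 m².
Resultant F = γ·h_c·A = 8.07363 × 7.14504 × 3.80133 = 219.285 kN.
I_c = πr⁴/4 = π × 1.1⁴/4 = 1.1499 m⁴.
Centre of pressure: y_p = y_c + I_c/(y_c·A) = 7.53 + 1.1499/(7.53 × 3.80133) = 7.53 + 0.0401726 = 7.57017 m along the plane.
Vertically, h_p = y_p·sinθ = 7.57017 × 0.948876 = 7.18315 m.

h_p = 7.183 m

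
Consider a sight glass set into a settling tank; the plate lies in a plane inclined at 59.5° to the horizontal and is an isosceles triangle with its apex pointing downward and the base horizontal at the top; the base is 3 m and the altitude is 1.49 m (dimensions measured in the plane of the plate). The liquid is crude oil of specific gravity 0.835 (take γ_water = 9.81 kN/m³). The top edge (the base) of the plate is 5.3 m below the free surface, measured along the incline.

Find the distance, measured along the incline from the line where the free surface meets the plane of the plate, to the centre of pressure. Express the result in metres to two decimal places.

γ = 0.835 × 9.81 = 8.19135 kN/m³.
Let θ = 59.5° be the plate's angle to the horizontal; measure y along the incline from where the plane meets the free surface. Vertical depth h = y·sinθ with sinθ = 0.861629.
With the apex down, the centroid sits h/3 = 1.49/3 = 0.496667 m below the base (the top edge), so y_c = 5.3 + 0.496667 = 5.79667 m and h_c = 5.79667 × 0.861629 = 4.99458 m.
A = ½ × 3 × 1.49 = 2.235 m².
Resultant F = γ·h_c·A = 8.19135 × 4.99458 × 2.235 = 91.4391 kN.
I_c = b·h³/36 = 3 × 1.49³/36 = 0.275662 m⁴.
Centre of pressure: y_p = y_c + I_c/(y_c·A) = 5.79667 + 0.275662/(5.79667 × 2.235) = 5.79667 + 0.0212775 = 5.81795 m along the plane.

y_p = 5.82 m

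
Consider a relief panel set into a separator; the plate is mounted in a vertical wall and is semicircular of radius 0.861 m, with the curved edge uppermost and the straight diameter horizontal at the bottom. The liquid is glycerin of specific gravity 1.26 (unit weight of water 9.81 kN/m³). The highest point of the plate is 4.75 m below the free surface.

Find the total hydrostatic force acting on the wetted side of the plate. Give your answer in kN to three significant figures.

γ = 1.26 × 9.81 = 12.3606 kN/m³.
The centroid lies 4r/(3π) = 0.36542 m above the diameter, so r − 4r/(3π) = 0.861 − 0.36542 = 0.49558 m below the topmost point, so the centroid depth is h_c = 4.75 + 0.49558 = 5.24558 m.
A = πr²/2 = π × 0.861²/2 = 1.16446 m².
Resultant F = γ·h_c·A = 12.3606 × 5.24558 × 1.16446 = 75.5019 kN.

F ≈ 75.5 kN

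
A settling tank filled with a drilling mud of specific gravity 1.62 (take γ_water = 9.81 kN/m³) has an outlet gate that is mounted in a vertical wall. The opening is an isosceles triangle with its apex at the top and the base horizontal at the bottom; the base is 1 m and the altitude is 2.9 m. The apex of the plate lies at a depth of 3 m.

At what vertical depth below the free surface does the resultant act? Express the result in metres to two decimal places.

h_p = 5.03 m

γ = 1.62 × 9.81 = 15.8922 kN/m³.
With the apex up, the centroid sits 2h/3 = 2 × 2.9/3 = 1.93333 m below the apex, so the centroid depth is h_c = 3 + 1.93333 = 4.93333 m.
A = ½ × 1 × 2.9 = 1.45 m².
Resultant F = γ·h_c·A = 15.8922 × 4.93333 × 1.45 = 113.682 kN.
I_c = b·h³/36 = 1 × 2.9³/36 = 0.677472 m⁴.
Centre of pressure: y_p = y_c + I_c/(y_c·A) = 4.93333 + 0.677472/(4.93333 × 1.45) = 4.93333 + 0.0947072 = 5.02804 m along the plane.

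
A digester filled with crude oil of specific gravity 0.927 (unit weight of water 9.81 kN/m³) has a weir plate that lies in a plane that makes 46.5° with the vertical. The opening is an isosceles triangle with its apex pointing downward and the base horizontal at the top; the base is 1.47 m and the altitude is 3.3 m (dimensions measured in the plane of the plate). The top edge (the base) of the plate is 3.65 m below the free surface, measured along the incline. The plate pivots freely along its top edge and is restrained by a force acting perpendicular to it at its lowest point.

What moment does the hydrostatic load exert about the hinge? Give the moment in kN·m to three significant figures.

M ≈ 88.5 kN·m

γ = 0.927 × 9.81 = 9.09387 kN/m³.
The plate makes 46.5° with the vertical, i.e. θ = 90° − 46.5° = 43.5° to the horizontal. Measuring y along the incline from the free-surface line, vertical depth h = y·sinθ with sinθ = 0.688355.
With the apex down, the centroid sits h/3 = 3.3/3 = 1.1 m below the base (the top edge), so y_c = 3.65 + 1.1 = 4.75 m and h_c = 4.75 × 0.688355 = 3.26969 m.
A = ½ × 1.47 × 3.3 = 2.4255 m².
Resultant F = γ·h_c·A = 9.09387 × 3.26969 × 2.4255 = 72.1201 kN.
I_c = b·h³/36 = 1.47 × 3.3³/36 = 1.46743 m⁴.
Centre of pressure: y_p = y_c + I_c/(y_c·A) = 4.75 + 1.46743/(4.75 × 2.4255) = 4.75 + 0.127369 = 4.87737 m along the plane.
The resultant acts 1.1 + 0.127369 = 1.22737 m (along the plate) below the hinge at the top edge, so the moment about the hinge is M = F × 1.22737 = 72.1201 × 1.22737 = 88.518 kN·m.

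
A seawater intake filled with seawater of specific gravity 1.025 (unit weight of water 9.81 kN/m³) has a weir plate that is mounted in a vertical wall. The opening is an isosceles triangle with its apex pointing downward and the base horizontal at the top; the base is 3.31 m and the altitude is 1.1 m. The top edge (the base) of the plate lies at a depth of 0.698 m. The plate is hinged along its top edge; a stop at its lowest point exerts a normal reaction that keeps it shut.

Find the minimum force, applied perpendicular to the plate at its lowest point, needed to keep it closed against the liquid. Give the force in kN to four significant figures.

γ = 1.025 × 9.81 = 10.05525 kN/m³.
With the apex down, the centroid sits h/3 = 1.1/3 = 0.366667 m below the base (the top edge), so the centroid depth is h_c = 0.698 + 0.366667 = 1.06467 m.
A = ½ × 3.31 × 1.1 = 1.8205 m².
Resultant F = γ·h_c·A = 10.05525 × 1.06467 × 1.8205 = 19.4894 kN.
I_c = b·h³/36 = 3.31 × 1.1³/36 = 0.122378 m⁴.
Centre of pressure: y_p = y_c + I_c/(y_c·A) = 1.06467 + 0.122378/(1.06467 × 1.8205) = 1.06467 + 0.063139 = 1.12781 m along the plane.
The resultant acts 0.366667 + 0.063139 = 0.429806 m (along the plate) below the hinge at the top edge, so the moment about the hinge is M = F × 0.429806 = 19.4894 × 0.429806 = 8.37666 kN·m.
A normal force at the bottom, 1.1 m from the hinge, must supply this moment: P = 8.37666/1.1 = 7.61515 kN.

P ≈ 7.615 kN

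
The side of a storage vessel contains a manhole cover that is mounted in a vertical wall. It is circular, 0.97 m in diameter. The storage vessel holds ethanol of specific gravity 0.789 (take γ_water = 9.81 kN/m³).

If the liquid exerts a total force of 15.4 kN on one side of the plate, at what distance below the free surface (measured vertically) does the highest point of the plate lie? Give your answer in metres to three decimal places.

γ = 0.789 × 9.81 = 7.74009 kN/m³.
A = π(0.485)² = 0.738981 m².
From F = γ·h_c·A, the centroid depth is h_c = 15.4/(7.74009 × 0.738981) = 2.69241 m.
The centroid is at the centre, 0.485 m below the top of the plate, so the highest point sits at h_top = 2.69241 − 0.485 = 2.20741 m below the surface.

d_top ≈ 2.207 m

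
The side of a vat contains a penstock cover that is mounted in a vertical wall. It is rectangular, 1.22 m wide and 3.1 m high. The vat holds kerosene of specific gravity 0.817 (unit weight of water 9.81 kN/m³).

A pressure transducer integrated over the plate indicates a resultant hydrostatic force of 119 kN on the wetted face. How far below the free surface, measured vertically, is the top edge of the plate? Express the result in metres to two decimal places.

γ = 0.817 × 9.81 = 8.01477 kN/m³.
A = 1.22 × 3.1 = 3.782 m².
From F = γ·h_c·A, the centroid depth is h_c = 119/(8.01477 × 3.782) = 3.92586 m.
The centroid lies 3.1/2 = 1.55 m below the top edge, so the top edge sits at h_top = 3.92586 − 1.55 = 2.37586 m below the surface.

d_top ≈ 2.38 m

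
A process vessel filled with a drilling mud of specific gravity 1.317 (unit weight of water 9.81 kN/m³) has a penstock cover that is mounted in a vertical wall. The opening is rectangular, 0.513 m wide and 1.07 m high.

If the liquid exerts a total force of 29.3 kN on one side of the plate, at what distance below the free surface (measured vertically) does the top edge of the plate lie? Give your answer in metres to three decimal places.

d_top ≈ 3.597 m

γ = 1.317 × 9.81 = 12.91977 kN/m³.
A = 0.513 × 1.07 = 0.54891 m².
From F = γ·h_c·A, the centroid depth is h_c = 29.3/(12.91977 × 0.54891) = 4.13154 m.
The centroid lies 1.07/2 = 0.535 m below the top edge, so the top edge sits at h_top = 4.13154 − 0.535 = 3.59654 m below the surface.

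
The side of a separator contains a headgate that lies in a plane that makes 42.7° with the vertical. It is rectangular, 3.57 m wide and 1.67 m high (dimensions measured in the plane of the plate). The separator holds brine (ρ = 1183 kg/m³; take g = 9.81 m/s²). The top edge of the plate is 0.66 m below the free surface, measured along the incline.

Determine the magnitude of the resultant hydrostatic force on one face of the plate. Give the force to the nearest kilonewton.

γ = ρg = 1183 × 9.81 / 1000 = 11.60523 kN/m³.
The plate makes 42.7° with the vertical, i.e. θ = 90° − 42.7° = 47.3° to the horizontal. Measuring y along the incline from the free-surface line, vertical depth h = y·sinθ with sinθ = 0.734915.
The centroid lies 1.67/2 = 0.835 m below the top edge, so y_c = 0.66 + 0.835 = 1.495 m and h_c = 1.495 × 0.734915 = 1.0987 m.
A = 3.57 × 1.67 = 5.9619 m².
Resultant F = γ·h_c·A = 11.60523 × 1.0987 × 5.9619 = 76.0182 kN.

F ≈ 76 kN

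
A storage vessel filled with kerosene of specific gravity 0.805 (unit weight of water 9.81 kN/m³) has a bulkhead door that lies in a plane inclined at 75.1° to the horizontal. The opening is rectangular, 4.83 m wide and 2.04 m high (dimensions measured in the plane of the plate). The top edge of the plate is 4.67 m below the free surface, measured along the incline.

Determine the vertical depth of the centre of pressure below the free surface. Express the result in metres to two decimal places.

h_p = 5.56 m

γ = 0.805 × 9.81 = 7.89705 kN/m³.
Let θ = 75.1° be the plate's angle to the horizontal; measure y along the incline from where the plane meets the free surface. Vertical depth h = y·sinθ with sinθ = 0.966376.
The centroid lies 2.04/2 = 1.02 m below the top edge, so y_c = 4.67 + 1.02 = 5.69 m and h_c = 5.69 × 0.966376 = 5.49868 m.
A = 4.83 × 2.04 = 9.8532 m².
Resultant F = γ·h_c·A = 7.89705 × 5.49868 × 9.8532 = 427.859 kN.
I_c = b·h³/12 = 4.83 × 2.04³/12 = 3.41709 m⁴.
Centre of pressure: y_p = y_c + I_c/(y_c·A) = 5.69 + 3.41709/(5.69 × 9.8532) = 5.69 + 0.060949 = 5.75095 m along the plane.
Vertically, h_p = y_p·sinθ = 5.75095 × 0.966376 = 5.55758 m.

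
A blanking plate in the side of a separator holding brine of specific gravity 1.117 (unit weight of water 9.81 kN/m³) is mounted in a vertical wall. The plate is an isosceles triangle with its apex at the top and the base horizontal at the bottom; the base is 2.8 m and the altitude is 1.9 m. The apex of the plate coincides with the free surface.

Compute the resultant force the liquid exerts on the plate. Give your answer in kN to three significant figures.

F ≈ 36.9 kN

γ = 1.117 × 9.81 = 10.95777 kN/m³.
With the apex up, the centroid sits 2h/3 = 2 × 1.9/3 = 1.26667 m below the apex, so the centroid depth is h_c = 1.26667 m.
A = ½ × 2.8 × 1.9 = 2.66 m².
Resultant F = γ·h_c·A = 10.95777 × 1.26667 × 2.66 = 36.9205 kN.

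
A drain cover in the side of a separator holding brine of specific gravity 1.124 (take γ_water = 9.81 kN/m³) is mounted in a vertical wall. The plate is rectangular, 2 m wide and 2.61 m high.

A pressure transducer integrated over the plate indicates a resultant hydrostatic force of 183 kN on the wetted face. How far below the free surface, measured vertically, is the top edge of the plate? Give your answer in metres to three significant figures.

γ = 1.124 × 9.81 = 11.02644 kN/m³.
A = 2 × 2.61 = 5.22 m².
From F = γ·h_c·A, the centroid depth is h_c = 183/(11.02644 × 5.22) = 3.1794 m.
The centroid lies 2.61/2 = 1.305 m below the top edge, so the top edge sits at h_top = 3.1794 − 1.305 = 1.8744 m below the surface.

d_top ≈ 1.87 m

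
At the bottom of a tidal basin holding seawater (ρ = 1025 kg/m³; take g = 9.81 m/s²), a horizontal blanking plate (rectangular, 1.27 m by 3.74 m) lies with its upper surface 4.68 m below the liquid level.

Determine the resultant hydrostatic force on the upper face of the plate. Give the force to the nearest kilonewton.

F ≈ 224 kN

γ = ρg = 1025 × 9.81 / 1000 = 10.05525 kN/m³.
The plate is horizontal, so pressure is uniform at p = γ·h = 10.05525 × 4.68 = 47.0586 kN/m².
A = 1.27 × 3.74 = 4.7498 m².
F = p·A = 47.0586 × 4.7498 = 223.519 kN.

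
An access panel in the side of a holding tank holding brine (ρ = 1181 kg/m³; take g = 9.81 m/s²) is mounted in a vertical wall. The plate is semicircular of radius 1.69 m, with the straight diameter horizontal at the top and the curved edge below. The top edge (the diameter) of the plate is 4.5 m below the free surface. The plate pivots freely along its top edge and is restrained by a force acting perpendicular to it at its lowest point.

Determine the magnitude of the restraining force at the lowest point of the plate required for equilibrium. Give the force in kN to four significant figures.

γ = ρg = 1181 × 9.81 / 1000 = 11.58561 kN/m³.
The centroid of a semicircle lies 4r/(3π) = 0.717258 m from the diameter, here below the top edge, so the centroid depth is h_c = 4.5 + 0.717258 = 5.21726 m.
A = πr²/2 = π × 1.69²/2 = 4.48635 m².
Resultant F = γ·h_c·A = 11.58561 × 5.21726 × 4.48635 = 271.178 kN.
I_c = (π/8 − 8/(9π))·r⁴ = 0.109757 × 1.69⁴ = 0.895322 m⁴.
Centre of pressure: y_p = y_c + I_c/(y_c·A) = 5.21726 + 0.895322/(5.21726 × 4.48635) = 5.21726 + 0.0382511 = 5.25551 m along the plane.
The resultant acts 0.717258 + 0.0382511 = 0.755509 m (along the plate) below the hinge at the top edge, so the moment about the hinge is M = F × 0.755509 = 271.178 × 0.755509 = 204.877 kN·m.
A normal force at the bottom, 1.69 m from the hinge, must supply this moment: P = 204.877/1.69 = 121.229 kN.

P ≈ 121.2 kN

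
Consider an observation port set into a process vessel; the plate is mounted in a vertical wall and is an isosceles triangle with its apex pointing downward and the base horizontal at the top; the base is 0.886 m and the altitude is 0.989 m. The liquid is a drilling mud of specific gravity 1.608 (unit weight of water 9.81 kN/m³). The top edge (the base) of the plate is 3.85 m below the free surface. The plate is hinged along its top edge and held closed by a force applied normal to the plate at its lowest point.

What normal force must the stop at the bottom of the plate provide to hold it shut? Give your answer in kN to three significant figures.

γ = 1.608 × 9.81 = 15.77448 kN/m³.
With the apex down, the centroid sits h/3 = 0.989/3 = 0.329667 m below the base (the top edge), so the centroid depth is h_c = 3.85 + 0.329667 = 4.17967 m.
A = ½ × 0.886 × 0.989 = 0.438127 m².
Resultant F = γ·h_c·A = 15.77448 × 4.17967 × 0.438127 = 28.8866 kN.
I_c = b·h³/36 = 0.886 × 0.989³/36 = 0.0238078 m⁴.
Centre of pressure: y_p = y_c + I_c/(y_c·A) = 4.17967 + 0.0238078/(4.17967 × 0.438127) = 4.17967 + 0.013001 = 4.19267 m along the plane.
The resultant acts 0.329667 + 0.013001 = 0.342668 m (along the plate) below the hinge at the top edge, so the moment about the hinge is M = F × 0.342668 = 28.8866 × 0.342668 = 9.89851 kN·m.
A normal force at the bottom, 0.989 m from the hinge, must supply this moment: P = 9.89851/0.989 = 10.0086 kN.

P ≈ 10.0 kN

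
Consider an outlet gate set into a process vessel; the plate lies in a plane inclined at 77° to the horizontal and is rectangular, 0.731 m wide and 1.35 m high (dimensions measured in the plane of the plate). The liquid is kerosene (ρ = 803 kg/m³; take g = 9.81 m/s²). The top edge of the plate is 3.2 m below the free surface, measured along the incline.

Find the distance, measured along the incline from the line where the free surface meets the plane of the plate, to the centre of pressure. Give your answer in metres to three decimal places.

y_p = 3.914 m

γ = ρg = 803 × 9.81 / 1000 = 7.87743 kN/m³.
Let θ = 77° be the plate's angle to the horizontal; measure y along the incline from where the plane meets the free surface. Vertical depth h = y·sinθ with sinθ = 0.974370.
The centroid lies 1.35/2 = 0.675 m below the top edge, so y_c = 3.2 + 0.675 = 3.875 m and h_c = 3.875 × 0.974370 = 3.77568 m.
A = 0.731 × 1.35 = 0.98685 m².
Resultant F = γ·h_c·A = 7.87743 × 3.77568 × 0.98685 = 29.3515 kN.
I_c = b·h³/12 = 0.731 × 1.35³/12 = 0.149878 m⁴.
Centre of pressure: y_p = y_c + I_c/(y_c·A) = 3.875 + 0.149878/(3.875 × 0.98685) = 3.875 + 0.0391936 = 3.91419 m along the plane.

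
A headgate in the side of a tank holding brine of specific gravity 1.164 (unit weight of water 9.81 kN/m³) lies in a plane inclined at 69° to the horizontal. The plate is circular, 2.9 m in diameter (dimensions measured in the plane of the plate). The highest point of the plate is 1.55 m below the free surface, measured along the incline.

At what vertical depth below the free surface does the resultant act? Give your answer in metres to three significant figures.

h_p = 2.96 m

γ = 1.164 × 9.81 = 11.41884 kN/m³.
Let θ = 69° be the plate's angle to the horizontal; measure y along the incline from where the plane meets the free surface. Vertical depth h = y·sinθ with sinθ = 0.933580.
The centroid is at the centre, 1.45 m below the top of the plate, so y_c = 1.55 + 1.45 = 3 m and h_c = 3 × 0.933580 = 2.80074 m.
A = π(1.45)² = 6.6052 m².
Resultant F = γ·h_c·A = 11.41884 × 2.80074 × 6.6052 = 211.242 kN.
I_c = πr⁴/4 = π × 1.45⁴/4 = 3.47186 m⁴.
Centre of pressure: y_p = y_c + I_c/(y_c·A) = 3 + 3.47186/(3 × 6.6052) = 3 + 0.175208 = 3.17521 m along the plane.
Vertically, h_p = y_p·sinθ = 3.17521 × 0.933580 = 2.96431 m.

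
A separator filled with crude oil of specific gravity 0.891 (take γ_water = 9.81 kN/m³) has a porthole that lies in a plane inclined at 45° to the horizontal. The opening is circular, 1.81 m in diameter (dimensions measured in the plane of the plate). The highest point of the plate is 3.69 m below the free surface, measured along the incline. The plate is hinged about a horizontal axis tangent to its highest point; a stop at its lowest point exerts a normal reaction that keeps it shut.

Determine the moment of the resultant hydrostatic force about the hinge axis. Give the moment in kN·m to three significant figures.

M ≈ 69.4 kN·m

γ = 0.891 × 9.81 = 8.74071 kN/m³.
Let θ = 45° be the plate's angle to the horizontal; measure y along the incline from where the plane meets the free surface. Vertical depth h = y·sinθ with sinθ = 0.707107.
The centroid is at the centre, 0.905 m below the top of the plate, so y_c = 3.69 + 0.905 = 4.595 m and h_c = 4.595 × 0.707107 = 3.24916 m.
A = π(0.905)² = 2.57304 m².
Resultant F = γ·h_c·A = 8.74071 × 3.24916 × 2.57304 = 73.0742 kN.
I_c = πr⁴/4 = π × 0.905⁴/4 = 0.526847 m⁴.
Centre of pressure: y_p = y_c + I_c/(y_c·A) = 4.595 + 0.526847/(4.595 × 2.57304) = 4.595 + 0.0445607 = 4.63956 m along the plane.
The resultant acts 0.905 + 0.0445607 = 0.949561 m (along the plate) below the hinge at the top edge, so the moment about the hinge is M = F × 0.949561 = 73.0742 × 0.949561 = 69.3884 kN·m.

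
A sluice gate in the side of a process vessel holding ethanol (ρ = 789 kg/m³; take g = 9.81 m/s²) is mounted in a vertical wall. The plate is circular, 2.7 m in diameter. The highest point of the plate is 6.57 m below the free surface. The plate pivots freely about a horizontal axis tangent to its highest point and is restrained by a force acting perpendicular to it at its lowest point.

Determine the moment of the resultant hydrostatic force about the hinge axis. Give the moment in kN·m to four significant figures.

M ≈ 494.0 kN·m

γ = ρg = 789 × 9.81 / 1000 = 7.74009 kN/m³.
The centroid is at the centre, 1.35 m below the top of the plate, so the centroid depth is h_c = 6.57 + 1.35 = 7.92 m.
A = π(1.35)² = 5.72555 m².
Resultant F = γ·h_c·A = 7.74009 × 7.92 × 5.72555 = 350.985 kN.
I_c = πr⁴/4 = π × 1.35⁴/4 = 2.6087 m⁴.
Centre of pressure: y_p = y_c + I_c/(y_c·A) = 7.92 + 2.6087/(7.92 × 5.72555) = 7.92 + 0.0575283 = 7.97753 m along the plane.
The resultant acts 1.35 + 0.0575283 = 1.40753 m (along the plate) below the hinge at the top edge, so the moment about the hinge is M = F × 1.40753 = 350.985 × 1.40753 = 494.022 kN·m.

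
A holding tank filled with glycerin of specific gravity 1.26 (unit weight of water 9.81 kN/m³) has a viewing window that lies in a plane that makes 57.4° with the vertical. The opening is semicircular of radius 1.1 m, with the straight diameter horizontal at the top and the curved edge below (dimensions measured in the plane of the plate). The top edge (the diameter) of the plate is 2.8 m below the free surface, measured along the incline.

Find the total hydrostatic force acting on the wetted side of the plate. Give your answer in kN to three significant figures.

F ≈ 41.4 kN

γ = 1.26 × 9.81 = 12.3606 kN/m³.
The plate makes 57.4° with the vertical, i.e. θ = 90° − 57.4° = 32.6° to the horizontal. Measuring y along the incline from the free-surface line, vertical depth h = y·sinθ with sinθ = 0.538771.
The centroid of a semicircle lies 4r/(3π) = 0.466854 m from the diameter, here below the top edge, so y_c = 2.8 + 0.466854 = 3.26685 m and h_c = 3.26685 × 0.538771 = 1.76008 m.
A = πr²/2 = π × 1.1²/2 = 1.90066 m².
Resultant F = γ·h_c·A = 12.3606 × 1.76008 × 1.90066 = 41.3501 kN.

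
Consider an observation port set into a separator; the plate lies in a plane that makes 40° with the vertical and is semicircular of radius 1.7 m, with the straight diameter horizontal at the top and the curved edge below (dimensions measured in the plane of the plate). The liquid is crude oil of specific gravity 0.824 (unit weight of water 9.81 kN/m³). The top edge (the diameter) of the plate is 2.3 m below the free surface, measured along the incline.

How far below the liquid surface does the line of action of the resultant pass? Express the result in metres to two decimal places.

h_p = 2.37 m

γ = 0.824 × 9.81 = 8.08344 kN/m³.
The plate makes 40° with the vertical, i.e. θ = 90° − 40° = 50° to the horizontal. Measuring y along the incline from the free-surface line, vertical depth h = y·sinθ with sinθ = 0.766044.
The centroid of a semicircle lies 4r/(3π) = 0.721502 m from the diameter, here below the top edge, so y_c = 2.3 + 0.721502 = 3.0215 m and h_c = 3.0215 × 0.766044 = 2.3146 m.
A = πr²/2 = π × 1.7²/2 = 4.5396 m².
Resultant F = γ·h_c·A = 8.08344 × 2.3146 × 4.5396 = 84.9356 kN.
I_c = (π/8 − 8/(9π))·r⁴ = 0.109757 × 1.7⁴ = 0.916701 m⁴.
Centre of pressure: y_p = y_c + I_c/(y_c·A) = 3.0215 + 0.916701/(3.0215 × 4.5396) = 3.0215 + 0.0668325 = 3.08833 m along the plane.
Vertically, h_p = y_p·sinθ = 3.08833 × 0.766044 = 2.3658 m.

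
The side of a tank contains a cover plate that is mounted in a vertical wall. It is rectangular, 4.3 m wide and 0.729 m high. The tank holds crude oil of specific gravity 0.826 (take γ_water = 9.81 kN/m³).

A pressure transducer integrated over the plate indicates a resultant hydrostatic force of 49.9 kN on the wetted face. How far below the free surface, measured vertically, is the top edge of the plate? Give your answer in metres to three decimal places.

d_top ≈ 1.600 m

γ = 0.826 × 9.81 = 8.10306 kN/m³.
A = 4.3 × 0.729 = 3.1347 m².
From F = γ·h_c·A, the centroid depth is h_c = 49.9/(8.10306 × 3.1347) = 1.96452 m.
The centroid lies 0.729/2 = 0.3645 m below the top edge, so the top edge sits at h_top = 1.96452 − 0.3645 = 1.60002 m below the surface.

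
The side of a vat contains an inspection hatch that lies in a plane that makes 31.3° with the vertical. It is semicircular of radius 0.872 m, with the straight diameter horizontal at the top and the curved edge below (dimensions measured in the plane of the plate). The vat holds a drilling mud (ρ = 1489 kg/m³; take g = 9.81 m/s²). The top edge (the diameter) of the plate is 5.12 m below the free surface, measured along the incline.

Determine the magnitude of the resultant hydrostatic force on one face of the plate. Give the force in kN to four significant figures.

F ≈ 81.84 kN

γ = ρg = 1489 × 9.81 / 1000 = 14.60709 kN/m³.
The plate makes 31.3° with the vertical, i.e. θ = 90° − 31.3° = 58.7° to the horizontal. Measuring y along the incline from the free-surface line, vertical depth h = y·sinθ with sinθ = 0.854459.
The centroid of a semicircle lies 4r/(3π) = 0.370088 m from the diameter, here below the top edge, so y_c = 5.12 + 0.370088 = 5.49009 m and h_c = 5.49009 × 0.854459 = 4.69106 m.
A = πr²/2 = π × 0.872²/2 = 1.19441 m².
Resultant F = γ·h_c·A = 14.60709 × 4.69106 × 1.19441 = 81.8442 kN.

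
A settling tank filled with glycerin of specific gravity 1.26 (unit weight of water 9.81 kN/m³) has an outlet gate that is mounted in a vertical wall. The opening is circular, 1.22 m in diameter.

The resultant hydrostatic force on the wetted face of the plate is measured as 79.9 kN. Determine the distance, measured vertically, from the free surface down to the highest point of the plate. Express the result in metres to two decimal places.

d_top ≈ 4.92 m

γ = 1.26 × 9.81 = 12.3606 kN/m³.
A = π(0.61)² = 1.16899 m².
From F = γ·h_c·A, the centroid depth is h_c = 79.9/(12.3606 × 1.16899) = 5.52963 m.
The centroid is at the centre, 0.61 m below the top of the plate, so the highest point sits at h_top = 5.52963 − 0.61 = 4.91963 m below the surface.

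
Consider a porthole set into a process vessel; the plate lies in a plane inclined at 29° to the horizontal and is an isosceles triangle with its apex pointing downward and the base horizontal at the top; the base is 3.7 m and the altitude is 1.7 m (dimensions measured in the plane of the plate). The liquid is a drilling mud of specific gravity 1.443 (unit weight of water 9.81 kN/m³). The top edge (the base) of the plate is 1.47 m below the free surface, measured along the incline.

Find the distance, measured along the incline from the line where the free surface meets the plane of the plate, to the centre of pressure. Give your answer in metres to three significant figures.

γ = 1.443 × 9.81 = 14.15583 kN/m³.
Let θ = 29° be the plate's angle to the horizontal; measure y along the incline from where the plane meets the free surface. Vertical depth h = y·sinθ with sinθ = 0.484810.
With the apex down, the centroid sits h/3 = 1.7/3 = 0.566667 m below the base (the top edge), so y_c = 1.47 + 0.566667 = 2.03667 m and h_c = 2.03667 × 0.484810 = 0.987398 m.
A = ½ × 3.7 × 1.7 = 3.145 m².
Resultant F = γ·h_c·A = 14.15583 × 0.987398 × 3.145 = 43.959 kN.
I_c = b·h³/36 = 3.7 × 1.7³/36 = 0.504947 m⁴.
Centre of pressure: y_p = y_c + I_c/(y_c·A) = 2.03667 + 0.504947/(2.03667 × 3.145) = 2.03667 + 0.0788324 = 2.1155 m along the plane.

y_p = 2.12 m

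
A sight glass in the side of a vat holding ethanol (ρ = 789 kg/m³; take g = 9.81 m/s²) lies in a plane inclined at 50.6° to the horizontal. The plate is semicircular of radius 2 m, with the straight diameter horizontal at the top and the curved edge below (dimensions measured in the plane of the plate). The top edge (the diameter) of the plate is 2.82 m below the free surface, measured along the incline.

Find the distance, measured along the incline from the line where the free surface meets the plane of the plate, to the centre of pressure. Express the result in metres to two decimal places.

y_p = 3.75 m

γ = ρg = 789 × 9.81 / 1000 = 7.74009 kN/m³.
Let θ = 50.6° be the plate's angle to the horizontal; measure y along the incline from where the plane meets the free surface. Vertical depth h = y·sinθ with sinθ = 0.772734.
The centroid of a semicircle lies 4r/(3π) = 0.848826 m from the diameter, here below the top edge, so y_c = 2.82 + 0.848826 = 3.66883 m and h_c = 3.66883 × 0.772734 = 2.83503 m.
A = πr²/2 = π × 2²/2 = 6.28319 m².
Resultant F = γ·h_c·A = 7.74009 × 2.83503 × 6.28319 = 137.874 kN.
I_c = (π/8 − 8/(9π))·r⁴ = 0.109757 × 2⁴ = 1.75611 m⁴.
Centre of pressure: y_p = y_c + I_c/(y_c·A) = 3.66883 + 1.75611/(3.66883 × 6.28319) = 3.66883 + 0.0761805 = 3.74501 m along the plane.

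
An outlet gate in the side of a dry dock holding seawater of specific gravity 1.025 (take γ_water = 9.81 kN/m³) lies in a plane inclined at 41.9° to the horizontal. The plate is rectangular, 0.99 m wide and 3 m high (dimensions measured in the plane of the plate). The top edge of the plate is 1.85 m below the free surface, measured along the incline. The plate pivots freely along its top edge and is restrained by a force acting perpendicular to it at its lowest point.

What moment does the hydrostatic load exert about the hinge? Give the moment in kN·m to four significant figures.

M ≈ 115.2 kN·m

γ = 1.025 × 9.81 = 10.05525 kN/m³.
Let θ = 41.9° be the plate's angle to the horizontal; measure y along the incline from where the plane meets the free surface. Vertical depth h = y·sinθ with sinθ = 0.667833.
The centroid lies 3/2 = 1.5 m below the top edge, so y_c = 1.85 + 1.5 = 3.35 m and h_c = 3.35 × 0.667833 = 2.23724 m.
A = 0.99 × 3 = 2.97 m².
Resultant F = γ·h_c·A = 10.05525 × 2.23724 × 2.97 = 66.8131 kN.
I_c = b·h³/12 = 0.99 × 3³/12 = 2.2275 m⁴.
Centre of pressure: y_p = y_c + I_c/(y_c·A) = 3.35 + 2.2275/(3.35 × 2.97) = 3.35 + 0.223881 = 3.57388 m along the plane.
The resultant acts 1.5 + 0.223881 = 1.72388 m (along the plate) below the hinge at the top edge, so the moment about the hinge is M = F × 1.72388 = 66.8131 × 1.72388 = 115.178 kN·m.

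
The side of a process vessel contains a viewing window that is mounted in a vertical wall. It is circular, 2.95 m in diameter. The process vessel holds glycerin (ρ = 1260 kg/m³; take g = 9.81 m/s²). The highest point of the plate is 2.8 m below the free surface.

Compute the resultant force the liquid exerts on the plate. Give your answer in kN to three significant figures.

γ = ρg = 1260 × 9.81 / 1000 = 12.3606 kN/m³.
The centroid is at the centre, 1.475 m below the top of the plate, so the centroid depth is h_c = 2.8 + 1.475 = 4.275 m.
A = π(1.475)² = 6.83493 m².
Resultant F = γ·h_c·A = 12.3606 × 4.275 × 6.83493 = 361.168 kN.

F ≈ 361 kN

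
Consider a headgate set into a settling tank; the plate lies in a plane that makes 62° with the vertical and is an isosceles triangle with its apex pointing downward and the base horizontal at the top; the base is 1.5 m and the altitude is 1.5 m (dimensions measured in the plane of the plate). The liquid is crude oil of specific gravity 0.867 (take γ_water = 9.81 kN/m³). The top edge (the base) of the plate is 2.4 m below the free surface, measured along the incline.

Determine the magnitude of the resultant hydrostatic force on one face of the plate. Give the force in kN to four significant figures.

γ = 0.867 × 9.81 = 8.50527 kN/m³.
The plate makes 62° with the vertical, i.e. θ = 90° − 62° = 28° to the horizontal. Measuring y along the incline from the free-surface line, vertical depth h = y·sinθ with sinθ = 0.469472.
With the apex down, the centroid sits h/3 = 1.5/3 = 0.5 m below the base (the top edge), so y_c = 2.4 + 0.5 = 2.9 m and h_c = 2.9 × 0.469472 = 1.36147 m.
A = ½ × 1.5 × 1.5 = 1.125 m².
Resultant F = γ·h_c·A = 8.50527 × 1.36147 × 1.125 = 13.0271 kN.

F ≈ 13.03 kN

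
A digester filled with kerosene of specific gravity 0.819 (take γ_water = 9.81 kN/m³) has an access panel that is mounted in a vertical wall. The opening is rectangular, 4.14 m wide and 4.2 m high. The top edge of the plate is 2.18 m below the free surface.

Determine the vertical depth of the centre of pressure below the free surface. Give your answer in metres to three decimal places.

h_p = 4.623 m

γ = 0.819 × 9.81 = 8.03439 kN/m³.
The centroid lies 4.2/2 = 2.1 m below the top edge, so the centroid depth is h_c = 2.18 + 2.1 = 4.28 m.
A = 4.14 × 4.2 = 17.388 m².
Resultant F = γ·h_c·A = 8.03439 × 4.28 × 17.388 = 597.924 kN.
I_c = b·h³/12 = 4.14 × 4.2³/12 = 25.5604 m⁴.
Centre of pressure: y_p = y_c + I_c/(y_c·A) = 4.28 + 25.5604/(4.28 × 17.388) = 4.28 + 0.343458 = 4.62346 m along the plane.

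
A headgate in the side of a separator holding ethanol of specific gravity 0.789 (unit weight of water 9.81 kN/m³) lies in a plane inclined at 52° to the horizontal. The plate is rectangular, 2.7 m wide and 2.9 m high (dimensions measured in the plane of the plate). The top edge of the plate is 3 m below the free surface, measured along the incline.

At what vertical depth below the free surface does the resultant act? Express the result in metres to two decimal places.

h_p = 3.63 m

γ = 0.789 × 9.81 = 7.74009 kN/m³.
Let θ = 52° be the plate's angle to the horizontal; measure y along the incline from where the plane meets the free surface. Vertical depth h = y·sinθ with sinθ = 0.788011.
The centroid lies 2.9/2 = 1.45 m below the top edge, so y_c = 3 + 1.45 = 4.45 m and h_c = 4.45 × 0.788011 = 3.50665 m.
A = 2.7 × 2.9 = 7.83 m².
Resultant F = γ·h_c·A = 7.74009 × 3.50665 × 7.83 = 212.52 kN.
I_c = b·h³/12 = 2.7 × 2.9³/12 = 5.48753 m⁴.
Centre of pressure: y_p = y_c + I_c/(y_c·A) = 4.45 + 5.48753/(4.45 × 7.83) = 4.45 + 0.157491 = 4.60749 m along the plane.
Vertically, h_p = y_p·sinθ = 4.60749 × 0.788011 = 3.63075 m.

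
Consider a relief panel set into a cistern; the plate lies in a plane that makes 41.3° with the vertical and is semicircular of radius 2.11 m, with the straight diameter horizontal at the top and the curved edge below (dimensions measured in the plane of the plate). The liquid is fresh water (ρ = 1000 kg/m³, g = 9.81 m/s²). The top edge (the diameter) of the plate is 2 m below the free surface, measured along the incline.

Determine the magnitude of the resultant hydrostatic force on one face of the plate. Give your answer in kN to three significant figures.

F ≈ 149 kN

γ = ρg = 1000 × 9.81 = 9810 N/m³ = 9.81 kN/m³.
The plate makes 41.3° with the vertical, i.e. θ = 90° − 41.3° = 48.7° to the horizontal. Measuring y along the incline from the free-surface line, vertical depth h = y·sinθ with sinθ = 0.751264.
The centroid of a semicircle lies 4r/(3π) = 0.895512 m from the diameter, here below the top edge, so y_c = 2 + 0.895512 = 2.89551 m and h_c = 2.89551 × 0.751264 = 2.17529 m.
A = πr²/2 = π × 2.11²/2 = 6.99334 m².
Resultant F = γ·h_c·A = 9.81 × 2.17529 × 6.99334 = 149.235 kN.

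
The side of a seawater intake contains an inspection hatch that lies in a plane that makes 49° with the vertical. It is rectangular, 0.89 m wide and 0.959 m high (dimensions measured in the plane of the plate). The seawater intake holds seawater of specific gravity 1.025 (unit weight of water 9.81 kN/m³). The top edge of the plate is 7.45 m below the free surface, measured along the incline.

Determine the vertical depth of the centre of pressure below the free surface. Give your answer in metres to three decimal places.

h_p = 5.209 m

γ = 1.025 × 9.81 = 10.05525 kN/m³.
The plate makes 49° with the vertical, i.e. θ = 90° − 49° = 41° to the horizontal. Measuring y along the incline from the free-surface line, vertical depth h = y·sinθ with sinθ = 0.656059.
The centroid lies 0.959/2 = 0.4795 m below the top edge, so y_c = 7.45 + 0.4795 = 7.9295 m and h_c = 7.9295 × 0.656059 = 5.20222 m.
A = 0.89 × 0.959 = 0.85351 m².
Resultant F = γ·h_c·A = 10.05525 × 5.20222 × 0.85351 = 44.6468 kN.
I_c = b·h³/12 = 0.89 × 0.959³/12 = 0.0654131 m⁴.
Centre of pressure: y_p = y_c + I_c/(y_c·A) = 7.9295 + 0.0654131/(7.9295 × 0.85351) = 7.9295 + 0.00966519 = 7.93917 m along the plane.
Vertically, h_p = y_p·sinθ = 7.93917 × 0.656059 = 5.20856 m.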